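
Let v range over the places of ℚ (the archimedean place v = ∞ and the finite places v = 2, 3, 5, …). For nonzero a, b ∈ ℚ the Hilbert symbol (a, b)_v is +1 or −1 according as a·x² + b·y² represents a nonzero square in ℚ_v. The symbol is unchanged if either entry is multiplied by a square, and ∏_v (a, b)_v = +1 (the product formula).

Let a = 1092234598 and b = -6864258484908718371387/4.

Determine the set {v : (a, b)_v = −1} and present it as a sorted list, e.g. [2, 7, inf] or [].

[2, 7, 17, 29]

Mod squares: a ≡ 22290502, b ≡ -1547. Check v ∈ {∞, 2, 3, 7, 13, 17, 29, 37, 47}.
v=13: a=13^1·(≡8), b=13^3·(≡7) mod 13; (8|13)=-1, (7|13)=-1; (−1)^{1·3·6}·(-1)^3·(-1)^1 = +1.
v=7: a=7^2·(≡3), b=7^3·(≡3) mod 7; (3|7)=-1, (3|7)=-1; (−1)^{2·3·3}·(-1)^3·(-1)^2 = -1.
v=2: v_2(a)=1, v_2(b)=-2; units ≡ 3, 5 (mod 8); ε·ε+αω+βω = 1·0+1·1+-2·1 ≡ 1  ⇒  (a,b)_2 = -1.
v=∞: 22290502 > 0 and -1547 < 0  ⇒  (a,b)_∞ = +1.
v=17: a=17^1·(≡8), b=17^3·(≡10) mod 17; (8|17)=+1, (10|17)=-1; (−1)^{1·3·8}·(+1)^3·(-1)^1 = -1.
v=3: a=3^0·(≡1), b=3^6·(≡1) mod 3; (1|3)=+1, (1|3)=+1; (−1)^{0·6·1}·(+1)^6·(+1)^0 = +1.
v=29: a=29^1·(≡5), b=29^2·(≡15) mod 29; (5|29)=+1, (15|29)=-1; (−1)^{1·2·14}·(+1)^2·(-1)^1 = -1.
v=37: a=37^1·(≡33), b=37^2·(≡9) mod 37; (33|37)=+1, (9|37)=+1; (−1)^{1·2·18}·(+1)^2·(+1)^1 = +1.
v=47: a=47^1·(≡25), b=47^2·(≡42) mod 47; (25|47)=+1, (42|47)=+1; (−1)^{1·2·23}·(+1)^2·(+1)^1 = +1.
Ram(22290502, -1547) = {2, 7, 17, 29}; no ℚ_2-point on the conic.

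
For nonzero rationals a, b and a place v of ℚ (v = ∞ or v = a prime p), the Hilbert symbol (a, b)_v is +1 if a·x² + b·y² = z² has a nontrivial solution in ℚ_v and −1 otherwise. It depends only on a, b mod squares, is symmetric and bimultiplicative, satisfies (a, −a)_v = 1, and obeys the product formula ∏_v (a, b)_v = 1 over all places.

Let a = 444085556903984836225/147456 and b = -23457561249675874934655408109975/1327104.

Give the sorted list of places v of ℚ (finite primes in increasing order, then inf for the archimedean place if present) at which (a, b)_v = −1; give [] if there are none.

(a, b) ≡ (33649, -1569799) mod (ℚ^×)²; places V = {2, 3, 5, 7, 11, 19, 23, 29, 37, ∞}.
(a,b)_5: α=2, u≡4; β=2, v≡4 (mod 5); (4|5)=+1, (4|5)=+1; sign (−1)^0·+1^2·+1^2 = +1.
(a,b)_37: α=2, u≡4; β=3, v≡36 (mod 37); (4|37)=+1, (36|37)=+1; sign (−1)^0·+1^3·+1^2 = +1.
(a,b)_11: α=1, u≡1; β=3, v≡3 (mod 11); (1|11)=+1, (3|11)=+1; sign (−1)^1·+1^3·+1^1 = -1.
(a,b)_∞: sgn(33649)=+, sgn(-1569799)=−, so +1.
(a,b)_7: α=5, u≡6; β=7, v≡2 (mod 7); (6|7)=-1, (2|7)=+1; sign (−1)^1·-1^7·+1^5 = +1.
(a,b)_3: α=-2, u≡1; β=-4, v≡2 (mod 3); (1|3)=+1, (2|3)=-1; sign (−1)^0·+1^-4·-1^-2 = +1.
(a,b)_29: α=2, u≡4; β=3, v≡19 (mod 29); (4|29)=+1, (19|29)=-1; sign (−1)^0·+1^3·-1^2 = +1.
(a,b)_23: α=3, u≡19; β=4, v≡11 (mod 23); (19|23)=-1, (11|23)=-1; sign (−1)^0·-1^4·-1^3 = -1.
(a,b)_19: α=3, u≡4; β=5, v≡3 (mod 19); (4|19)=+1, (3|19)=-1; sign (−1)^1·+1^5·-1^3 = +1.
(a,b)_2: α=-14, β=-14; u≡1, v≡1 (mod 8); ε(u)ε(v)=0·0, αω(v)=-14·0, βω(u)=-14·0; sum ≡ 0  ⇒  +1.
(33649, -1569799 / ℚ) ramifies at {11, 23}: a division algebra.

[11, 23]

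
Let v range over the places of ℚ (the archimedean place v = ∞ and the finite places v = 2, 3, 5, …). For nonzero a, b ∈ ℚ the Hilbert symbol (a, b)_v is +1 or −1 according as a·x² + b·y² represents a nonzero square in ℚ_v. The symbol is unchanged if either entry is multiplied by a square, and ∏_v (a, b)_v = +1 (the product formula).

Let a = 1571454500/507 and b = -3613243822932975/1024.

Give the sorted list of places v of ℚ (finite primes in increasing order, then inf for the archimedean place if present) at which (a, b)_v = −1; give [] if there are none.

Mod squares: a ≡ 19635, b ≡ -231. Check v ∈ {∞, 2, 3, 5, 7, 11, 13, 17, 23}.
v=11: a=11^1·(≡3), b=11^1·(≡9) mod 11; (3|11)=+1, (9|11)=+1; (−1)^{1·1·5}·(+1)^1·(+1)^1 = -1.
v=5: a=5^3·(≡3), b=5^2·(≡4) mod 5; (3|5)=-1, (4|5)=+1; (−1)^{3·2·2}·(-1)^2·(+1)^3 = +1.
v=13: a=13^-2·(≡6), b=13^0·(≡12) mod 13; (6|13)=-1, (12|13)=+1; (−1)^{-2·0·6}·(-1)^0·(+1)^-2 = +1.
v=7: a=7^5·(≡5), b=7^3·(≡2) mod 7; (5|7)=-1, (2|7)=+1; (−1)^{5·3·3}·(-1)^3·(+1)^5 = +1.
v=23: a=23^0·(≡16), b=23^2·(≡17) mod 23; (16|23)=+1, (17|23)=-1; (−1)^{0·2·11}·(+1)^2·(-1)^0 = +1.
v=∞: 19635 > 0 and -231 < 0  ⇒  (a,b)_∞ = +1.
v=3: a=3^-1·(≡2), b=3^1·(≡1) mod 3; (2|3)=-1, (1|3)=+1; (−1)^{-1·1·1}·(-1)^1·(+1)^-1 = +1.
v=17: a=17^1·(≡1), b=17^6·(≡12) mod 17; (1|17)=+1, (12|17)=-1; (−1)^{1·6·8}·(+1)^6·(-1)^1 = -1.
v=2: v_2(a)=2, v_2(b)=-10; units ≡ 3, 1 (mod 8); ε·ε+αω+βω = 1·0+2·0+-10·1 ≡ 0  ⇒  (a,b)_2 = +1.
Ram(19635, -231) = {11, 17}; no ℚ_11-point on the conic.

[11, 17]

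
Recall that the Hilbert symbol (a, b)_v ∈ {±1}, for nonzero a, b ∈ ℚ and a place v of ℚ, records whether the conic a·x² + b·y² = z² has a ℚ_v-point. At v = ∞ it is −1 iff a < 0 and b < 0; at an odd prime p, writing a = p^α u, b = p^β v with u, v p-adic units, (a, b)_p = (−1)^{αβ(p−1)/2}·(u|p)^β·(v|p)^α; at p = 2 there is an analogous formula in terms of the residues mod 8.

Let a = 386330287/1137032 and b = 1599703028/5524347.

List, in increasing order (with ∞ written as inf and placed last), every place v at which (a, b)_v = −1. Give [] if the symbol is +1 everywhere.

[2, 3]

(a, b) ≡ (14, 231) mod (ℚ^×)²; places V = {2, 3, 7, 11, 13, 17, 19, 23, 29, 43, 53, 59, ∞}.
(a,b)_13: α=-2, u≡10; β=0, v≡4 (mod 13); (10|13)=+1, (4|13)=+1; sign (−1)^0·+1^0·+1^-2 = +1.
(a,b)_3: α=0, u≡2; β=-1, v≡2 (mod 3); (2|3)=-1, (2|3)=-1; sign (−1)^0·-1^-1·-1^0 = -1.
(a,b)_59: α=0, u≡37; β=-2, v≡33 (mod 59); (37|59)=-1, (33|59)=-1; sign (−1)^0·-1^-2·-1^0 = +1.
(a,b)_29: α=-2, u≡21; β=0, v≡24 (mod 29); (21|29)=-1, (24|29)=+1; sign (−1)^0·-1^0·+1^-2 = +1.
(a,b)_17: α=2, u≡14; β=0, v≡7 (mod 17); (14|17)=-1, (7|17)=-1; sign (−1)^0·-1^0·-1^2 = +1.
(a,b)_23: α=2, u≡19; β=-2, v≡13 (mod 23); (19|23)=-1, (13|23)=+1; sign (−1)^0·-1^-2·+1^2 = +1.
(a,b)_∞: sgn(14)=+, sgn(231)=+, so +1.
(a,b)_53: α=0, u≡50; β=2, v≡23 (mod 53); (50|53)=-1, (23|53)=-1; sign (−1)^0·-1^2·-1^0 = +1.
(a,b)_19: α=2, u≡2; β=0, v≡2 (mod 19); (2|19)=-1, (2|19)=-1; sign (−1)^0·-1^0·-1^2 = +1.
(a,b)_2: α=-3, β=2; u≡7, v≡7 (mod 8); ε(u)ε(v)=1·1, αω(v)=-3·0, βω(u)=2·0; sum ≡ 1  ⇒  -1.
(a,b)_43: α=0, u≡17; β=2, v≡23 (mod 43); (17|43)=+1, (23|43)=+1; sign (−1)^0·+1^2·+1^0 = +1.
(a,b)_7: α=1, u≡4; β=1, v≡6 (mod 7); (4|7)=+1, (6|7)=-1; sign (−1)^1·+1^1·-1^1 = +1.
(a,b)_11: α=0, u≡4; β=1, v≡6 (mod 11); (4|11)=+1, (6|11)=-1; sign (−1)^0·+1^1·-1^0 = +1.
Ram(14, 231) = {2, 3}; no ℚ_2-point on the conic.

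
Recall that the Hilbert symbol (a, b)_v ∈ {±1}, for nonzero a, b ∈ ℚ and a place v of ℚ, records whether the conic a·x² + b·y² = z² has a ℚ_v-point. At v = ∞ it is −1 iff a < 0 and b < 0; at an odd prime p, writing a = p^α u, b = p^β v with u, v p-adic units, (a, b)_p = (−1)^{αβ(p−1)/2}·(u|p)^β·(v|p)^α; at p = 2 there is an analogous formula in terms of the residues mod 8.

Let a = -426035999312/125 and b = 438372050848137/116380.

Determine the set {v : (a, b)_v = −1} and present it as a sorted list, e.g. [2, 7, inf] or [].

(a, b) ≡ (-31465, 11935) mod (ℚ^×)²; places V = {2, 3, 5, 7, 11, 17, 23, 29, 31, ∞}.
(a,b)_2: α=4, β=-2; u≡7, v≡7 (mod 8); ε(u)ε(v)=1·1, αω(v)=4·0, βω(u)=-2·0; sum ≡ 1  ⇒  -1.
(a,b)_7: α=1, u≡6; β=1, v≡4 (mod 7); (6|7)=-1, (4|7)=+1; sign (−1)^1·-1^1·+1^1 = +1.
(a,b)_29: α=1, u≡10; β=2, v≡24 (mod 29); (10|29)=-1, (24|29)=+1; sign (−1)^0·-1^2·+1^1 = +1.
(a,b)_23: α=0, u≡14; β=-2, v≡17 (mod 23); (14|23)=-1, (17|23)=-1; sign (−1)^0·-1^-2·-1^0 = +1.
(a,b)_3: α=0, u≡2; β=2, v≡1 (mod 3); (2|3)=-1, (1|3)=+1; sign (−1)^0·-1^2·+1^0 = +1.
(a,b)_17: α=2, u≡2; β=2, v≡2 (mod 17); (2|17)=+1, (2|17)=+1; sign (−1)^0·+1^2·+1^2 = +1.
(a,b)_5: α=-3, u≡3; β=-1, v≡2 (mod 5); (3|5)=-1, (2|5)=-1; sign (−1)^0·-1^-1·-1^-3 = +1.
(a,b)_∞: sgn(-31465)=−, sgn(11935)=+, so +1.
(a,b)_31: α=1, u≡10; β=5, v≡17 (mod 31); (10|31)=+1, (17|31)=-1; sign (−1)^1·+1^5·-1^1 = +1.
(a,b)_11: α=4, u≡10; β=-1, v≡6 (mod 11); (10|11)=-1, (6|11)=-1; sign (−1)^0·-1^-1·-1^4 = -1.
Ram(-31465, 11935) = {2, 11}; no ℚ_2-point on the conic.

[2, 11]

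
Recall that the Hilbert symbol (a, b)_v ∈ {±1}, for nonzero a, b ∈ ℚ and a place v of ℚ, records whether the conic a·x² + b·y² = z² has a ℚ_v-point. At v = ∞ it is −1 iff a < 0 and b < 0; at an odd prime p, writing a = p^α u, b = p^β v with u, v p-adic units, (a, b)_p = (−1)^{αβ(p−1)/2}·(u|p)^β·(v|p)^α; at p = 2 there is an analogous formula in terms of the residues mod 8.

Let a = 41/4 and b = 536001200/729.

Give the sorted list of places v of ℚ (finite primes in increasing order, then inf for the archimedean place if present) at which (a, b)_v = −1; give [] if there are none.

Mod squares: a ≡ 41, b ≡ 27347. Check v ∈ {∞, 2, 3, 5, 7, 23, 29, 41}.
v=23: a=23^0·(≡16), b=23^1·(≡4) mod 23; (16|23)=+1, (4|23)=+1; (−1)^{0·1·11}·(+1)^1·(+1)^0 = +1.
v=3: a=3^0·(≡2), b=3^-6·(≡2) mod 3; (2|3)=-1, (2|3)=-1; (−1)^{0·-6·1}·(-1)^-6·(-1)^0 = +1.
v=41: a=41^1·(≡31), b=41^1·(≡34) mod 41; (31|41)=+1, (34|41)=-1; (−1)^{1·1·20}·(+1)^1·(-1)^1 = -1.
v=5: a=5^0·(≡4), b=5^2·(≡2) mod 5; (4|5)=+1, (2|5)=-1; (−1)^{0·2·2}·(+1)^2·(-1)^0 = +1.
v=∞: 41 > 0 and 27347 > 0  ⇒  (a,b)_∞ = +1.
v=2: v_2(a)=-2, v_2(b)=4; units ≡ 1, 3 (mod 8); ε·ε+αω+βω = 0·1+-2·1+4·0 ≡ 0  ⇒  (a,b)_2 = +1.
v=7: a=7^0·(≡5), b=7^2·(≡5) mod 7; (5|7)=-1, (5|7)=-1; (−1)^{0·2·3}·(-1)^2·(-1)^0 = +1.
v=29: a=29^0·(≡3), b=29^1·(≡14) mod 29; (3|29)=-1, (14|29)=-1; (−1)^{0·1·14}·(-1)^1·(-1)^0 = -1.
Ram(41, 27347) = {29, 41}; no ℚ_29-point on the conic.

[29, 41]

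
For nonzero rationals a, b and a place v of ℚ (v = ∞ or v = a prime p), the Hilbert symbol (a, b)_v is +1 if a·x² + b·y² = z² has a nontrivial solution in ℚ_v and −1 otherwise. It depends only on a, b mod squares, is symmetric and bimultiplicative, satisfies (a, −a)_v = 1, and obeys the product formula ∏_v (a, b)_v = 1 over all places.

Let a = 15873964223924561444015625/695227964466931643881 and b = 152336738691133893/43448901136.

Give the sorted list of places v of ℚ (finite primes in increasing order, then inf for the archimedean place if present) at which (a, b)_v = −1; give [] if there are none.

[3, 17]

(a, b) ≡ (17, 12597) mod (ℚ^×)²; places V = {2, 3, 5, 7, 13, 17, 19, 31, 41, 43, ∞}.
(a,b)_7: α=-2, u≡6; β=0, v≡2 (mod 7); (6|7)=-1, (2|7)=+1; sign (−1)^0·-1^0·+1^-2 = +1.
(a,b)_31: α=-2, u≡6; β=-2, v≡3 (mod 31); (6|31)=-1, (3|31)=-1; sign (−1)^0·-1^-2·-1^-2 = +1.
(a,b)_∞: sgn(17)=+, sgn(12597)=+, so +1.
(a,b)_17: α=1, u≡16; β=1, v≡10 (mod 17); (16|17)=+1, (10|17)=-1; sign (−1)^0·+1^1·-1^1 = -1.
(a,b)_5: α=6, u≡2; β=0, v≡3 (mod 5); (2|5)=-1, (3|5)=-1; sign (−1)^0·-1^0·-1^6 = +1.
(a,b)_41: α=-8, u≡29; β=-4, v≡18 (mod 41); (29|41)=-1, (18|41)=+1; sign (−1)^0·-1^-4·+1^-8 = +1.
(a,b)_13: α=6, u≡9; β=5, v≡7 (mod 13); (9|13)=+1, (7|13)=-1; sign (−1)^0·+1^5·-1^6 = +1.
(a,b)_43: α=-2, u≡23; β=0, v≡25 (mod 43); (23|43)=+1, (25|43)=+1; sign (−1)^0·+1^0·+1^-2 = +1.
(a,b)_3: α=6, u≡2; β=3, v≡2 (mod 3); (2|3)=-1, (2|3)=-1; sign (−1)^0·-1^3·-1^6 = -1.
(a,b)_2: α=0, β=-4; u≡1, v≡5 (mod 8); ε(u)ε(v)=0·0, αω(v)=0·1, βω(u)=-4·0; sum ≡ 0  ⇒  +1.
(a,b)_19: α=8, u≡1; β=7, v≡7 (mod 19); (1|19)=+1, (7|19)=+1; sign (−1)^0·+1^7·+1^8 = +1.
(17, 12597 / ℚ) ramifies at {3, 17}: a division algebra.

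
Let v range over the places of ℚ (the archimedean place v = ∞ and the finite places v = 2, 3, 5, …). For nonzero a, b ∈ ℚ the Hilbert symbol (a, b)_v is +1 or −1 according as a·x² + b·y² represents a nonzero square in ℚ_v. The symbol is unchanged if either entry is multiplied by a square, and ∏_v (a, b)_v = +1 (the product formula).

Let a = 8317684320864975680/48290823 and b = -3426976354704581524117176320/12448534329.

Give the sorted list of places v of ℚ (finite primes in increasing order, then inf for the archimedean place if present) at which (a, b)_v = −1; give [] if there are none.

(a, b) ≡ (55315, -2827355) mod (ℚ^×)²; places V = {2, 3, 5, 7, 11, 13, 17, 23, 29, 31, 37, ∞}.
(a,b)_2: α=6, β=14; u≡3, v≡5 (mod 8); ε(u)ε(v)=1·0, αω(v)=6·1, βω(u)=14·1; sum ≡ 0  ⇒  +1.
(a,b)_13: α=3, u≡10; β=2, v≡8 (mod 13); (10|13)=+1, (8|13)=-1; sign (−1)^0·+1^2·-1^3 = -1.
(a,b)_29: α=2, u≡8; β=3, v≡19 (mod 29); (8|29)=-1, (19|29)=-1; sign (−1)^0·-1^3·-1^2 = -1.
(a,b)_3: α=-4, u≡1; β=-4, v≡1 (mod 3); (1|3)=+1, (1|3)=+1; sign (−1)^0·+1^-4·+1^-4 = +1.
(a,b)_7: α=-2, u≡2; β=-4, v≡1 (mod 7); (2|7)=+1, (1|7)=+1; sign (−1)^0·+1^-4·+1^-2 = +1.
(a,b)_23: α=-3, u≡18; β=-2, v≡12 (mod 23); (18|23)=+1, (12|23)=+1; sign (−1)^0·+1^-2·+1^-3 = +1.
(a,b)_17: α=2, u≡12; β=3, v≡13 (mod 17); (12|17)=-1, (13|17)=+1; sign (−1)^0·-1^3·+1^2 = -1.
(a,b)_∞: sgn(55315)=+, sgn(-2827355)=−, so +1.
(a,b)_31: α=2, u≡24; β=3, v≡5 (mod 31); (24|31)=-1, (5|31)=+1; sign (−1)^0·-1^3·+1^2 = -1.
(a,b)_37: α=3, u≡22; β=5, v≡25 (mod 37); (22|37)=-1, (25|37)=+1; sign (−1)^0·-1^5·+1^3 = -1.
(a,b)_11: α=0, u≡7; β=-2, v≡2 (mod 11); (7|11)=-1, (2|11)=-1; sign (−1)^0·-1^-2·-1^0 = +1.
(a,b)_5: α=1, u≡2; β=1, v≡4 (mod 5); (2|5)=-1, (4|5)=+1; sign (−1)^0·-1^1·+1^1 = -1.
Ram(55315, -2827355) = {5, 13, 17, 29, 31, 37}; no ℚ_5-point on the conic.

[5, 13, 17, 29, 31, 37]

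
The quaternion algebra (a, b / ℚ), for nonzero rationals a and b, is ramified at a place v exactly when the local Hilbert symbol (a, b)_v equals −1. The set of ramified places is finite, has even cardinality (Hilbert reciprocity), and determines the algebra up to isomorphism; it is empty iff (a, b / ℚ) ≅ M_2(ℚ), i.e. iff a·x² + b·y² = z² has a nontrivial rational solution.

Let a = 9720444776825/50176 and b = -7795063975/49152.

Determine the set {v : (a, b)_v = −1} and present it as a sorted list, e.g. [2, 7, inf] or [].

Mod squares: a ≡ 487577, b ≡ -1173. Check v ∈ {∞, 2, 3, 5, 7, 17, 19, 23, 29, 43, 47}.
v=29: a=29^1·(≡23), b=29^0·(≡24) mod 29; (23|29)=+1, (24|29)=+1; (−1)^{1·0·14}·(+1)^0·(+1)^1 = +1.
v=∞: 487577 > 0 and -1173 < 0  ⇒  (a,b)_∞ = +1.
v=23: a=23^1·(≡4), b=23^1·(≡8) mod 23; (4|23)=+1, (8|23)=+1; (−1)^{1·1·11}·(+1)^1·(+1)^1 = -1.
v=47: a=47^2·(≡40), b=47^2·(≡25) mod 47; (40|47)=-1, (25|47)=+1; (−1)^{2·2·23}·(-1)^2·(+1)^2 = +1.
v=19: a=19^2·(≡10), b=19^2·(≡7) mod 19; (10|19)=-1, (7|19)=+1; (−1)^{2·2·9}·(-1)^2·(+1)^2 = +1.
v=2: v_2(a)=-10, v_2(b)=-14; units ≡ 1, 3 (mod 8); ε·ε+αω+βω = 0·1+-10·1+-14·0 ≡ 0  ⇒  (a,b)_2 = +1.
v=7: a=7^-2·(≡3), b=7^0·(≡3) mod 7; (3|7)=-1, (3|7)=-1; (−1)^{-2·0·3}·(-1)^0·(-1)^-2 = +1.
v=43: a=43^1·(≡7), b=43^0·(≡35) mod 43; (7|43)=-1, (35|43)=+1; (−1)^{1·0·21}·(-1)^0·(+1)^1 = +1.
v=17: a=17^1·(≡8), b=17^1·(≡1) mod 17; (8|17)=+1, (1|17)=+1; (−1)^{1·1·8}·(+1)^1·(+1)^1 = +1.
v=3: a=3^0·(≡2), b=3^-1·(≡2) mod 3; (2|3)=-1, (2|3)=-1; (−1)^{0·-1·1}·(-1)^-1·(-1)^0 = -1.
v=5: a=5^2·(≡3), b=5^2·(≡3) mod 5; (3|5)=-1, (3|5)=-1; (−1)^{2·2·2}·(-1)^2·(-1)^2 = +1.
(487577, -1173 / ℚ) ramifies at {3, 23}: a division algebra.

[3, 23]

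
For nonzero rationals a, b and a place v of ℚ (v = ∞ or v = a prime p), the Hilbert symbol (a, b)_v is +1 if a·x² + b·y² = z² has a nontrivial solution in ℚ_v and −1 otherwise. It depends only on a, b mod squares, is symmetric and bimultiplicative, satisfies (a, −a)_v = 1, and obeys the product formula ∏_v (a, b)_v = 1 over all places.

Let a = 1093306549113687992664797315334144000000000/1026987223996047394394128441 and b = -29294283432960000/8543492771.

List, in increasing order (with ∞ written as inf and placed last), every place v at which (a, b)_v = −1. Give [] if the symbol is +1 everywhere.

(a, b) ≡ (15, -286) mod (ℚ^×)²; places V = {2, 3, 5, 7, 11, 13, 29, 31, 37, ∞}.
(a,b)_2: α=46, β=13; u≡7, v≡1 (mod 8); ε(u)ε(v)=1·0, αω(v)=46·0, βω(u)=13·0; sum ≡ 0  ⇒  +1.
(a,b)_∞: sgn(15)=+, sgn(-286)=−, so +1.
(a,b)_37: α=4, u≡35; β=2, v≡25 (mod 37); (35|37)=-1, (25|37)=+1; sign (−1)^0·-1^2·+1^4 = +1.
(a,b)_31: α=-10, u≡30; β=-4, v≡13 (mod 31); (30|31)=-1, (13|31)=-1; sign (−1)^0·-1^-4·-1^-10 = +1.
(a,b)_5: α=9, u≡3; β=4, v≡4 (mod 5); (3|5)=-1, (4|5)=+1; sign (−1)^0·-1^4·+1^9 = +1.
(a,b)_7: α=4, u≡1; β=2, v≡2 (mod 7); (1|7)=+1, (2|7)=+1; sign (−1)^0·+1^2·+1^4 = +1.
(a,b)_3: α=21, u≡2; β=8, v≡2 (mod 3); (2|3)=-1, (2|3)=-1; sign (−1)^0·-1^8·-1^21 = -1.
(a,b)_29: α=-4, u≡3; β=-2, v≡6 (mod 29); (3|29)=-1, (6|29)=+1; sign (−1)^0·-1^-2·+1^-4 = +1.
(a,b)_11: α=-6, u≡1; β=-1, v≡6 (mod 11); (1|11)=+1, (6|11)=-1; sign (−1)^0·+1^-1·-1^-6 = +1.
(a,b)_13: α=2, u≡8; β=1, v≡1 (mod 13); (8|13)=-1, (1|13)=+1; sign (−1)^0·-1^1·+1^2 = -1.
(15, -286 / ℚ) ramifies at {3, 13}: a division algebra.

[3, 13]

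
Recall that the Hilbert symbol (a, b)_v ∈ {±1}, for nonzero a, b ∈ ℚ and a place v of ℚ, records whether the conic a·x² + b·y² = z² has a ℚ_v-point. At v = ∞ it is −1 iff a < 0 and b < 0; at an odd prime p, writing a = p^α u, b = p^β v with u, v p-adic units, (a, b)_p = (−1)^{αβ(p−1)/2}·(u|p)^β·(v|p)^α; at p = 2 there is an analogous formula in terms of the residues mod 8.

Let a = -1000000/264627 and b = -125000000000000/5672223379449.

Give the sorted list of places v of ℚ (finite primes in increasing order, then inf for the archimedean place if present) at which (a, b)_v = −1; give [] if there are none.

[5, inf]

Mod squares: a ≡ -3, b ≡ -5. Check v ∈ {∞, 2, 3, 5, 11}.
v=∞: -3 < 0 and -5 < 0  ⇒  (a,b)_∞ = -1.
v=3: a=3^-7·(≡2), b=3^-18·(≡1) mod 3; (2|3)=-1, (1|3)=+1; (−1)^{-7·-18·1}·(-1)^-18·(+1)^-7 = +1.
v=5: a=5^6·(≡3), b=5^15·(≡1) mod 5; (3|5)=-1, (1|5)=+1; (−1)^{6·15·2}·(-1)^15·(+1)^6 = -1.
v=11: a=11^-2·(≡6), b=11^-4·(≡8) mod 11; (6|11)=-1, (8|11)=-1; (−1)^{-2·-4·5}·(-1)^-4·(-1)^-2 = +1.
v=2: v_2(a)=6, v_2(b)=12; units ≡ 5, 3 (mod 8); ε·ε+αω+βω = 0·1+6·1+12·1 ≡ 0  ⇒  (a,b)_2 = +1.
Ram(-3, -5) = {5, ∞}; no ℚ_5-point on the conic.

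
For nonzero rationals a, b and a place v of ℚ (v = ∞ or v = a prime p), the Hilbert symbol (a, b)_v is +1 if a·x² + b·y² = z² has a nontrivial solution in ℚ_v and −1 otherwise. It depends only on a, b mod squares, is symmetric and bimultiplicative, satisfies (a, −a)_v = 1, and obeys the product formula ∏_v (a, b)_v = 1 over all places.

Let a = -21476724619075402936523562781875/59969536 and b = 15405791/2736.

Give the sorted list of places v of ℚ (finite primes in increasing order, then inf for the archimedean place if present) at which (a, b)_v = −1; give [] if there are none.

[7, 23, 29, 37, 41, 47]

(a, b) ≡ (-4675004131, 304589) mod (ℚ^×)²; places V = {2, 3, 5, 7, 11, 17, 19, 23, 29, 31, 37, 41, 43, 47, ∞}.
(a,b)_2: α=-12, β=-4; u≡5, v≡5 (mod 8); ε(u)ε(v)=0·0, αω(v)=-12·1, βω(u)=-4·1; sum ≡ 0  ⇒  +1.
(a,b)_19: α=3, u≡5; β=-1, v≡14 (mod 19); (5|19)=+1, (14|19)=-1; sign (−1)^1·+1^-1·-1^3 = +1.
(a,b)_5: α=4, u≡4; β=0, v≡1 (mod 5); (4|5)=+1, (1|5)=+1; sign (−1)^0·+1^0·+1^4 = +1.
(a,b)_37: α=1, u≡31; β=0, v≡5 (mod 37); (31|37)=-1, (5|37)=-1; sign (−1)^0·-1^0·-1^1 = -1.
(a,b)_7: α=1, u≡5; β=0, v≡5 (mod 7); (5|7)=-1, (5|7)=-1; sign (−1)^0·-1^0·-1^1 = -1.
(a,b)_23: α=4, u≡21; β=1, v≡12 (mod 23); (21|23)=-1, (12|23)=+1; sign (−1)^0·-1^1·+1^4 = -1.
(a,b)_11: α=-4, u≡1; β=0, v≡2 (mod 11); (1|11)=+1, (2|11)=-1; sign (−1)^0·+1^0·-1^-4 = +1.
(a,b)_17: α=3, u≡13; β=1, v≡13 (mod 17); (13|17)=+1, (13|17)=+1; sign (−1)^0·+1^1·+1^3 = +1.
(a,b)_29: α=1, u≡2; β=0, v≡15 (mod 29); (2|29)=-1, (15|29)=-1; sign (−1)^0·-1^0·-1^1 = -1.
(a,b)_47: α=1, u≡17; β=0, v≡46 (mod 47); (17|47)=+1, (46|47)=-1; sign (−1)^0·+1^0·-1^1 = -1.
(a,b)_31: α=0, u≡20; β=2, v≡16 (mod 31); (20|31)=+1, (16|31)=+1; sign (−1)^0·+1^2·+1^0 = +1.
(a,b)_41: α=3, u≡27; β=1, v≡5 (mod 41); (27|41)=-1, (5|41)=+1; sign (−1)^0·-1^1·+1^3 = -1.
(a,b)_∞: sgn(-4675004131)=−, sgn(304589)=+, so +1.
(a,b)_43: α=2, u≡18; β=0, v≡29 (mod 43); (18|43)=-1, (29|43)=-1; sign (−1)^0·-1^0·-1^2 = +1.
(a,b)_3: α=4, u≡2; β=-2, v≡2 (mod 3); (2|3)=-1, (2|3)=-1; sign (−1)^0·-1^-2·-1^4 = +1.
Ram(-4675004131, 304589) = {7, 23, 29, 37, 41, 47}; no ℚ_7-point on the conic.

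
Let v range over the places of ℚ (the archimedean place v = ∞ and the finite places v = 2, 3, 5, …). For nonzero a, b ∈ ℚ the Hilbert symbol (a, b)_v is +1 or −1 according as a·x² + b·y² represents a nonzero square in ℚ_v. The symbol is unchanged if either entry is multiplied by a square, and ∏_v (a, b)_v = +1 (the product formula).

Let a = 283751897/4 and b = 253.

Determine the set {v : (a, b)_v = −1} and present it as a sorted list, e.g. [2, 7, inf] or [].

[13, 23]

Mod squares: a ≡ 4433, b ≡ 253. Check v ∈ {∞, 2, 11, 13, 23, 31}.
v=2: v_2(a)=-2, v_2(b)=0; units ≡ 1, 5 (mod 8); ε·ε+αω+βω = 0·0+-2·1+0·0 ≡ 0  ⇒  (a,b)_2 = +1.
v=11: a=11^3·(≡10), b=11^1·(≡1) mod 11; (10|11)=-1, (1|11)=+1; (−1)^{3·1·5}·(-1)^1·(+1)^3 = +1.
v=23: a=23^2·(≡14), b=23^1·(≡11) mod 23; (14|23)=-1, (11|23)=-1; (−1)^{2·1·11}·(-1)^1·(-1)^2 = -1.
v=31: a=31^1·(≡18), b=31^0·(≡5) mod 31; (18|31)=+1, (5|31)=+1; (−1)^{1·0·15}·(+1)^0·(+1)^1 = +1.
v=∞: 4433 > 0 and 253 > 0  ⇒  (a,b)_∞ = +1.
v=13: a=13^1·(≡1), b=13^0·(≡6) mod 13; (1|13)=+1, (6|13)=-1; (−1)^{1·0·6}·(+1)^0·(-1)^1 = -1.
|Ram(4433, 253)| = 2, even; anisotropic at {13, 23}.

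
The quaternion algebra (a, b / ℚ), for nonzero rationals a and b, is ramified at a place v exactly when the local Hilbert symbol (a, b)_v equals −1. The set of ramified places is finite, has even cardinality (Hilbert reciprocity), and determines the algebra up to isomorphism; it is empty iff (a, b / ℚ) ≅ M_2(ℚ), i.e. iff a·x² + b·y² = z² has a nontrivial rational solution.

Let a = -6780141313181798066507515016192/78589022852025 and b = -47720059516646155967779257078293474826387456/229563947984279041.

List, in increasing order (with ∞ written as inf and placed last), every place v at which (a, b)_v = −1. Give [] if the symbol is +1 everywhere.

[2, 17, 29, inf]

(a, b) ≡ (-437, -30566) mod (ℚ^×)²; places V = {2, 3, 5, 7, 13, 17, 19, 23, 29, 31, 37, 53, 59, ∞}.
(a,b)_2: α=10, β=17; u≡3, v≡5 (mod 8); ε(u)ε(v)=1·0, αω(v)=10·1, βω(u)=17·1; sum ≡ 1  ⇒  -1.
(a,b)_5: α=-2, u≡3; β=0, v≡4 (mod 5); (3|5)=-1, (4|5)=+1; sign (−1)^0·-1^0·+1^-2 = +1.
(a,b)_23: α=1, u≡18; β=2, v≡16 (mod 23); (18|23)=+1, (16|23)=+1; sign (−1)^0·+1^2·+1^1 = +1.
(a,b)_53: α=-2, u≡38; β=-4, v≡16 (mod 53); (38|53)=+1, (16|53)=+1; sign (−1)^0·+1^-4·+1^-2 = +1.
(a,b)_37: α=2, u≡27; β=4, v≡16 (mod 37); (27|37)=+1, (16|37)=+1; sign (−1)^0·+1^4·+1^2 = +1.
(a,b)_7: α=-2, u≡1; β=-4, v≡3 (mod 7); (1|7)=+1, (3|7)=-1; sign (−1)^0·+1^-4·-1^-2 = +1.
(a,b)_3: α=-8, u≡1; β=2, v≡1 (mod 3); (1|3)=+1, (1|3)=+1; sign (−1)^0·+1^2·+1^-8 = +1.
(a,b)_29: α=4, u≡19; β=3, v≡18 (mod 29); (19|29)=-1, (18|29)=-1; sign (−1)^0·-1^3·-1^4 = -1.
(a,b)_17: α=2, u≡14; β=1, v≡2 (mod 17); (14|17)=-1, (2|17)=+1; sign (−1)^0·-1^1·+1^2 = -1.
(a,b)_13: α=2, u≡7; β=4, v≡10 (mod 13); (7|13)=-1, (10|13)=+1; sign (−1)^0·-1^4·+1^2 = +1.
(a,b)_59: α=-2, u≡41; β=-4, v≡55 (mod 59); (41|59)=+1, (55|59)=-1; sign (−1)^0·+1^-4·-1^-2 = +1.
(a,b)_31: α=6, u≡16; β=9, v≡29 (mod 31); (16|31)=+1, (29|31)=-1; sign (−1)^0·+1^9·-1^6 = +1.
(a,b)_∞: sgn(-437)=−, sgn(-30566)=−, so -1.
(a,b)_19: α=3, u≡2; β=4, v≡4 (mod 19); (2|19)=-1, (4|19)=+1; sign (−1)^0·-1^4·+1^3 = +1.
|Ram(-437, -30566)| = 4, even; anisotropic at {2, 17, 29, ∞}.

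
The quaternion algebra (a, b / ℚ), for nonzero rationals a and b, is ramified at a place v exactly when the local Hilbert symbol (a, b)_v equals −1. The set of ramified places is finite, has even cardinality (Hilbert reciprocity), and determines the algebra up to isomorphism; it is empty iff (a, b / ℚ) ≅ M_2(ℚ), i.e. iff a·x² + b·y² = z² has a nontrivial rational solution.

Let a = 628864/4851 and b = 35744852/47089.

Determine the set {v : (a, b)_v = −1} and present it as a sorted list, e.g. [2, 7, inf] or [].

Mod squares: a ≡ 374, b ≡ 437. Check v ∈ {∞, 2, 3, 7, 11, 13, 17, 19, 23, 31}.
v=7: a=7^-2·(≡5), b=7^-2·(≡5) mod 7; (5|7)=-1, (5|7)=-1; (−1)^{-2·-2·3}·(-1)^-2·(-1)^-2 = +1.
v=11: a=11^-1·(≡5), b=11^2·(≡2) mod 11; (5|11)=+1, (2|11)=-1; (−1)^{-1·2·5}·(+1)^2·(-1)^-1 = -1.
v=2: v_2(a)=7, v_2(b)=2; units ≡ 3, 5 (mod 8); ε·ε+αω+βω = 1·0+7·1+2·1 ≡ 1  ⇒  (a,b)_2 = -1.
v=∞: 374 > 0 and 437 > 0  ⇒  (a,b)_∞ = +1.
v=23: a=23^0·(≡1), b=23^1·(≡19) mod 23; (1|23)=+1, (19|23)=-1; (−1)^{0·1·11}·(+1)^1·(-1)^0 = +1.
v=3: a=3^-2·(≡2), b=3^0·(≡2) mod 3; (2|3)=-1, (2|3)=-1; (−1)^{-2·0·1}·(-1)^0·(-1)^-2 = +1.
v=19: a=19^0·(≡13), b=19^1·(≡6) mod 19; (13|19)=-1, (6|19)=+1; (−1)^{0·1·9}·(-1)^1·(+1)^0 = -1.
v=17: a=17^3·(≡10), b=17^0·(≡11) mod 17; (10|17)=-1, (11|17)=-1; (−1)^{3·0·8}·(-1)^0·(-1)^3 = -1.
v=31: a=31^0·(≡4), b=31^-2·(≡3) mod 31; (4|31)=+1, (3|31)=-1; (−1)^{0·-2·15}·(+1)^-2·(-1)^0 = +1.
v=13: a=13^0·(≡1), b=13^2·(≡8) mod 13; (1|13)=+1, (8|13)=-1; (−1)^{0·2·6}·(+1)^2·(-1)^0 = +1.
(374, 437 / ℚ) ramifies at {2, 11, 17, 19}: a division algebra.

[2, 11, 17, 19]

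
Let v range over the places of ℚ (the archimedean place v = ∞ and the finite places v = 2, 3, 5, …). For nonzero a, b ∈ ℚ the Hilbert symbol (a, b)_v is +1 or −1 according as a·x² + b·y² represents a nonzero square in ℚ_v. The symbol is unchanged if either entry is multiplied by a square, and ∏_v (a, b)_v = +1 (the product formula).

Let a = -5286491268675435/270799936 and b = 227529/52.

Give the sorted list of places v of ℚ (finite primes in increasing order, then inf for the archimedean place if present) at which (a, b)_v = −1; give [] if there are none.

[5, 7, 13, 31]

Mod squares: a ≡ -42315, b ≡ 13. Check v ∈ {∞, 2, 3, 5, 7, 11, 13, 17, 19, 31, 53}.
v=2: v_2(a)=-6, v_2(b)=-2; units ≡ 5, 5 (mod 8); ε·ε+αω+βω = 0·0+-6·1+-2·1 ≡ 0  ⇒  (a,b)_2 = +1.
v=17: a=17^-2·(≡4), b=17^0·(≡1) mod 17; (4|17)=+1, (1|17)=+1; (−1)^{-2·0·8}·(+1)^0·(+1)^-2 = +1.
v=53: a=53^2·(≡33), b=53^2·(≡25) mod 53; (33|53)=-1, (25|53)=+1; (−1)^{2·2·26}·(-1)^2·(+1)^2 = +1.
v=19: a=19^2·(≡17), b=19^0·(≡3) mod 19; (17|19)=+1, (3|19)=-1; (−1)^{2·0·9}·(+1)^0·(-1)^2 = +1.
v=13: a=13^3·(≡7), b=13^-1·(≡4) mod 13; (7|13)=-1, (4|13)=+1; (−1)^{3·-1·6}·(-1)^-1·(+1)^3 = -1.
v=11: a=11^-4·(≡10), b=11^0·(≡2) mod 11; (10|11)=-1, (2|11)=-1; (−1)^{-4·0·5}·(-1)^0·(-1)^-4 = +1.
v=∞: -42315 < 0 and 13 > 0  ⇒  (a,b)_∞ = +1.
v=3: a=3^7·(≡1), b=3^4·(≡1) mod 3; (1|3)=+1, (1|3)=+1; (−1)^{7·4·1}·(+1)^4·(+1)^7 = +1.
v=7: a=7^1·(≡3), b=7^0·(≡5) mod 7; (3|7)=-1, (5|7)=-1; (−1)^{1·0·3}·(-1)^0·(-1)^1 = -1.
v=31: a=31^1·(≡30), b=31^0·(≡29) mod 31; (30|31)=-1, (29|31)=-1; (−1)^{1·0·15}·(-1)^0·(-1)^1 = -1.
v=5: a=5^1·(≡3), b=5^0·(≡2) mod 5; (3|5)=-1, (2|5)=-1; (−1)^{1·0·2}·(-1)^0·(-1)^1 = -1.
(-42315, 13 / ℚ) ramifies at {5, 7, 13, 31}: a division algebra.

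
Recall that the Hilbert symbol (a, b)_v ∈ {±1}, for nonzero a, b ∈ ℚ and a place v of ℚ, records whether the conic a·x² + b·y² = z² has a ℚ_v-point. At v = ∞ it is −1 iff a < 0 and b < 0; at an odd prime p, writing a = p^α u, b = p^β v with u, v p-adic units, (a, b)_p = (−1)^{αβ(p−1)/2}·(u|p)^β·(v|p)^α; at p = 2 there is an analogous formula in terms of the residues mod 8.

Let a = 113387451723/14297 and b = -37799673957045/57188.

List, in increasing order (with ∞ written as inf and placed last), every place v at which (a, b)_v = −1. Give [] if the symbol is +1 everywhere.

[2, 19, 31, 41]

Mod squares: a ≡ 2873731, b ≡ -43105965. Check v ∈ {∞, 2, 3, 5, 7, 11, 13, 17, 19, 29, 31, 41}.
v=2: v_2(a)=0, v_2(b)=-2; units ≡ 3, 3 (mod 8); ε·ε+αω+βω = 1·1+0·1+-2·1 ≡ 1  ⇒  (a,b)_2 = -1.
v=3: a=3^4·(≡1), b=3^7·(≡1) mod 3; (1|3)=+1, (1|3)=+1; (−1)^{4·7·1}·(+1)^7·(+1)^4 = +1.
v=17: a=17^-1·(≡5), b=17^-1·(≡3) mod 17; (5|17)=-1, (3|17)=-1; (−1)^{-1·-1·8}·(-1)^-1·(-1)^-1 = +1.
v=31: a=31^1·(≡24), b=31^1·(≡11) mod 31; (24|31)=-1, (11|31)=-1; (−1)^{1·1·15}·(-1)^1·(-1)^1 = -1.
v=29: a=29^-2·(≡16), b=29^-2·(≡10) mod 29; (16|29)=+1, (10|29)=-1; (−1)^{-2·-2·14}·(+1)^-2·(-1)^-2 = +1.
v=5: a=5^0·(≡4), b=5^1·(≡2) mod 5; (4|5)=+1, (2|5)=-1; (−1)^{0·1·2}·(+1)^1·(-1)^0 = +1.
v=∞: 2873731 > 0 and -43105965 < 0  ⇒  (a,b)_∞ = +1.
v=11: a=11^0·(≡5), b=11^2·(≡2) mod 11; (5|11)=+1, (2|11)=-1; (−1)^{0·2·5}·(+1)^2·(-1)^0 = +1.
v=13: a=13^2·(≡12), b=13^2·(≡7) mod 13; (12|13)=+1, (7|13)=-1; (−1)^{2·2·6}·(+1)^2·(-1)^2 = +1.
v=7: a=7^3·(≡1), b=7^1·(≡6) mod 7; (1|7)=+1, (6|7)=-1; (−1)^{3·1·3}·(+1)^1·(-1)^3 = +1.
v=19: a=19^1·(≡17), b=19^1·(≡11) mod 19; (17|19)=+1, (11|19)=+1; (−1)^{1·1·9}·(+1)^1·(+1)^1 = -1.
v=41: a=41^1·(≡22), b=41^1·(≡37) mod 41; (22|41)=-1, (37|41)=+1; (−1)^{1·1·20}·(-1)^1·(+1)^1 = -1.
(2873731, -43105965 / ℚ) ramifies at {2, 19, 31, 41}: a division algebra.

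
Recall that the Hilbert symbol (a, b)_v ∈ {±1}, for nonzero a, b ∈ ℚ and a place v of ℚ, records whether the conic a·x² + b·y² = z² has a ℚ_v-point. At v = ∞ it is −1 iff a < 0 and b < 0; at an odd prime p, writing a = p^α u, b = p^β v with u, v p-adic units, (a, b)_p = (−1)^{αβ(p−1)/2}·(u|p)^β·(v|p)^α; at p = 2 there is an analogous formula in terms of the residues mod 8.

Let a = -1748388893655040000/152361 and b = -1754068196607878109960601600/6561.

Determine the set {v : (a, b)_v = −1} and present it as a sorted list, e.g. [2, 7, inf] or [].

[2, 7, 13, inf]

(a, b) ≡ (-19019, -206074) mod (ℚ^×)²; places V = {2, 3, 5, 7, 11, 13, 17, 19, 29, ∞}.
(a,b)_19: α=-1, u≡11; β=1, v≡8 (mod 19); (11|19)=+1, (8|19)=-1; sign (−1)^1·+1^1·-1^-1 = +1.
(a,b)_2: α=18, β=35; u≡5, v≡3 (mod 8); ε(u)ε(v)=0·1, αω(v)=18·1, βω(u)=35·1; sum ≡ 1  ⇒  -1.
(a,b)_7: α=5, u≡3; β=4, v≡6 (mod 7); (3|7)=-1, (6|7)=-1; sign (−1)^0·-1^4·-1^5 = -1.
(a,b)_29: α=0, u≡25; β=1, v≡13 (mod 29); (25|29)=+1, (13|29)=+1; sign (−1)^0·+1^1·+1^0 = +1.
(a,b)_17: α=2, u≡1; β=3, v≡9 (mod 17); (1|17)=+1, (9|17)=+1; sign (−1)^0·+1^3·+1^2 = +1.
(a,b)_5: α=4, u≡1; β=2, v≡1 (mod 5); (1|5)=+1, (1|5)=+1; sign (−1)^0·+1^2·+1^4 = +1.
(a,b)_∞: sgn(-19019)=−, sgn(-206074)=−, so -1.
(a,b)_11: α=-1, u≡5; β=1, v≡8 (mod 11); (5|11)=+1, (8|11)=-1; sign (−1)^1·+1^1·-1^-1 = +1.
(a,b)_13: α=3, u≡7; β=4, v≡5 (mod 13); (7|13)=-1, (5|13)=-1; sign (−1)^0·-1^4·-1^3 = -1.
(a,b)_3: α=-6, u≡1; β=-8, v≡2 (mod 3); (1|3)=+1, (2|3)=-1; sign (−1)^0·+1^-8·-1^-6 = +1.
(-19019, -206074 / ℚ) ramifies at {2, 7, 13, ∞}: a division algebra.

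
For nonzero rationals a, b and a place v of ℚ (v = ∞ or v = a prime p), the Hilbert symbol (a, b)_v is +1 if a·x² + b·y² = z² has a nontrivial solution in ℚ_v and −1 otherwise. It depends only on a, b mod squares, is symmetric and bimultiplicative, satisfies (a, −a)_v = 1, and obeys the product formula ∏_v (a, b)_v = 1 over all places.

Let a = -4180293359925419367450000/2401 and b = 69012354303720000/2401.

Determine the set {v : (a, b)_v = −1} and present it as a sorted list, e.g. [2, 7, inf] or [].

(a, b) ≡ (-37145, 17) mod (ℚ^×)²; places V = {2, 3, 5, 7, 17, 19, 23, 37, ∞}.
(a,b)_37: α=2, u≡27; β=0, v≡24 (mod 37); (27|37)=+1, (24|37)=-1; sign (−1)^0·+1^0·-1^2 = +1.
(a,b)_5: α=5, u≡1; β=4, v≡2 (mod 5); (1|5)=+1, (2|5)=-1; sign (−1)^0·+1^4·-1^5 = -1.
(a,b)_3: α=16, u≡1; β=12, v≡2 (mod 3); (1|3)=+1, (2|3)=-1; sign (−1)^0·+1^12·-1^16 = +1.
(a,b)_2: α=4, β=6; u≡7, v≡1 (mod 8); ε(u)ε(v)=1·0, αω(v)=4·0, βω(u)=6·0; sum ≡ 0  ⇒  +1.
(a,b)_∞: sgn(-37145)=−, sgn(17)=+, so +1.
(a,b)_17: α=1, u≡15; β=1, v≡9 (mod 17); (15|17)=+1, (9|17)=+1; sign (−1)^0·+1^1·+1^1 = +1.
(a,b)_7: α=-4, u≡1; β=-4, v≡5 (mod 7); (1|7)=+1, (5|7)=-1; sign (−1)^0·+1^-4·-1^-4 = +1.
(a,b)_23: α=3, u≡18; β=2, v≡19 (mod 23); (18|23)=+1, (19|23)=-1; sign (−1)^0·+1^2·-1^3 = -1.
(a,b)_19: α=3, u≡13; β=2, v≡1 (mod 19); (13|19)=-1, (1|19)=+1; sign (−1)^0·-1^2·+1^3 = +1.
Ram(-37145, 17) = {5, 23}; no ℚ_5-point on the conic.

[5, 23]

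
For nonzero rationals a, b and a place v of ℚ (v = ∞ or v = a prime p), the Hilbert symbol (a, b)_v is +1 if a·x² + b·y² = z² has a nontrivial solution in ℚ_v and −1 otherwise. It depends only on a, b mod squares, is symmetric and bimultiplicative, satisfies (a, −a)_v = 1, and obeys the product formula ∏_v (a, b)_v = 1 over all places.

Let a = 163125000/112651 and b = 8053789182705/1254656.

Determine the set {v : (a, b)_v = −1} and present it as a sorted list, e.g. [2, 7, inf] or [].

[2, 5]

Mod squares: a ≡ 5510, b ≡ 327845. Check v ∈ {∞, 2, 3, 5, 7, 11, 13, 17, 19, 29, 31, 41}.
v=2: v_2(a)=3, v_2(b)=-8; units ≡ 3, 5 (mod 8); ε·ε+αω+βω = 1·0+3·1+-8·1 ≡ 1  ⇒  (a,b)_2 = -1.
v=17: a=17^0·(≡8), b=17^1·(≡14) mod 17; (8|17)=+1, (14|17)=-1; (−1)^{0·1·8}·(+1)^1·(-1)^0 = +1.
v=19: a=19^-1·(≡6), b=19^1·(≡2) mod 19; (6|19)=+1, (2|19)=-1; (−1)^{-1·1·9}·(+1)^1·(-1)^-1 = +1.
v=7: a=7^-2·(≡1), b=7^3·(≡5) mod 7; (1|7)=+1, (5|7)=-1; (−1)^{-2·3·3}·(+1)^3·(-1)^-2 = +1.
v=29: a=29^1·(≡1), b=29^-1·(≡28) mod 29; (1|29)=+1, (28|29)=+1; (−1)^{1·-1·14}·(+1)^-1·(+1)^1 = +1.
v=5: a=5^7·(≡3), b=5^1·(≡1) mod 5; (3|5)=-1, (1|5)=+1; (−1)^{7·1·2}·(-1)^1·(+1)^7 = -1.
v=3: a=3^2·(≡2), b=3^2·(≡2) mod 3; (2|3)=-1, (2|3)=-1; (−1)^{2·2·1}·(-1)^2·(-1)^2 = +1.
v=13: a=13^0·(≡2), b=13^-2·(≡6) mod 13; (2|13)=-1, (6|13)=-1; (−1)^{0·-2·6}·(-1)^-2·(-1)^0 = +1.
v=11: a=11^-2·(≡7), b=11^0·(≡5) mod 11; (7|11)=-1, (5|11)=+1; (−1)^{-2·0·5}·(-1)^0·(+1)^-2 = +1.
v=31: a=31^0·(≡23), b=31^2·(≡8) mod 31; (23|31)=-1, (8|31)=+1; (−1)^{0·2·15}·(-1)^2·(+1)^0 = +1.
v=41: a=41^0·(≡18), b=41^2·(≡9) mod 41; (18|41)=+1, (9|41)=+1; (−1)^{0·2·20}·(+1)^2·(+1)^0 = +1.
v=∞: 5510 > 0 and 327845 > 0  ⇒  (a,b)_∞ = +1.
Ram(5510, 327845) = {2, 5}; no ℚ_2-point on the conic.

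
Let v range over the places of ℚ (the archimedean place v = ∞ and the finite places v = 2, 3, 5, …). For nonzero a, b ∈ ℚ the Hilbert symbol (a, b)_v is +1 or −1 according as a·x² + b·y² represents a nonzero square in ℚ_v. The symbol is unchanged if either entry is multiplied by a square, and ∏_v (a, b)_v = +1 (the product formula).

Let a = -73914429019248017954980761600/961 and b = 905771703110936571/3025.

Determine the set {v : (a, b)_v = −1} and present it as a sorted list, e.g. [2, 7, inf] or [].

(a, b) ≡ (-43401, 374699) mod (ℚ^×)²; places V = {2, 3, 5, 7, 11, 13, 17, 19, 23, 29, 31, 37, 41, ∞}.
(a,b)_29: α=0, u≡21; β=2, v≡3 (mod 29); (21|29)=-1, (3|29)=-1; sign (−1)^0·-1^2·-1^0 = +1.
(a,b)_11: α=0, u≡3; β=-2, v≡10 (mod 11); (3|11)=+1, (10|11)=-1; sign (−1)^0·+1^-2·-1^0 = +1.
(a,b)_31: α=-2, u≡22; β=0, v≡1 (mod 31); (22|31)=-1, (1|31)=+1; sign (−1)^0·-1^0·+1^-2 = +1.
(a,b)_41: α=2, u≡10; β=1, v≡9 (mod 41); (10|41)=+1, (9|41)=+1; sign (−1)^0·+1^1·+1^2 = +1.
(a,b)_∞: sgn(-43401)=−, sgn(374699)=+, so +1.
(a,b)_2: α=12, β=0; u≡7, v≡3 (mod 8); ε(u)ε(v)=1·1, αω(v)=12·1, βω(u)=0·0; sum ≡ 1  ⇒  -1.
(a,b)_23: α=3, u≡21; β=2, v≡2 (mod 23); (21|23)=-1, (2|23)=+1; sign (−1)^0·-1^2·+1^3 = +1.
(a,b)_7: α=0, u≡6; β=2, v≡3 (mod 7); (6|7)=-1, (3|7)=-1; sign (−1)^0·-1^2·-1^0 = +1.
(a,b)_13: α=2, u≡7; β=1, v≡2 (mod 13); (7|13)=-1, (2|13)=-1; sign (−1)^0·-1^1·-1^2 = -1.
(a,b)_17: α=1, u≡10; β=0, v≡8 (mod 17); (10|17)=-1, (8|17)=+1; sign (−1)^0·-1^0·+1^1 = +1.
(a,b)_19: α=0, u≡15; β=1, v≡2 (mod 19); (15|19)=-1, (2|19)=-1; sign (−1)^0·-1^1·-1^0 = -1.
(a,b)_37: α=5, u≡3; β=3, v≡4 (mod 37); (3|37)=+1, (4|37)=+1; sign (−1)^0·+1^3·+1^5 = +1.
(a,b)_3: α=11, u≡2; β=4, v≡2 (mod 3); (2|3)=-1, (2|3)=-1; sign (−1)^0·-1^4·-1^11 = -1.
(a,b)_5: α=2, u≡1; β=-2, v≡1 (mod 5); (1|5)=+1, (1|5)=+1; sign (−1)^0·+1^-2·+1^2 = +1.
(-43401, 374699 / ℚ) ramifies at {2, 3, 13, 19}: a division algebra.

[2, 3, 13, 19]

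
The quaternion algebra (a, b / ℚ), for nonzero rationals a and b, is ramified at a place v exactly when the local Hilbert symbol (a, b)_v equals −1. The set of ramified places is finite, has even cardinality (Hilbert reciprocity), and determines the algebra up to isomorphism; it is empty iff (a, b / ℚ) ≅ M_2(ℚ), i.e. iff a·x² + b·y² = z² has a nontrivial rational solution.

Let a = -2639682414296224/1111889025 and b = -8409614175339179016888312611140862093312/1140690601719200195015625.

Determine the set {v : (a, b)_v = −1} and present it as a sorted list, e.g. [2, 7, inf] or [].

[2, 11, 37, 41, 43, inf]

(a, b) ≡ (-3034, -1435082) mod (ℚ^×)²; places V = {2, 3, 5, 7, 11, 13, 17, 19, 29, 37, 41, 43, ∞}.
(a,b)_13: α=-2, u≡5; β=-6, v≡3 (mod 13); (5|13)=-1, (3|13)=+1; sign (−1)^0·-1^-6·+1^-2 = +1.
(a,b)_∞: sgn(-3034)=−, sgn(-1435082)=−, so -1.
(a,b)_37: α=1, u≡31; β=3, v≡16 (mod 37); (31|37)=-1, (16|37)=+1; sign (−1)^0·-1^3·+1^1 = -1.
(a,b)_43: α=2, u≡19; β=5, v≡7 (mod 43); (19|43)=-1, (7|43)=-1; sign (−1)^0·-1^5·-1^2 = -1.
(a,b)_7: α=0, u≡2; β=-2, v≡2 (mod 7); (2|7)=+1, (2|7)=+1; sign (−1)^0·+1^-2·+1^0 = +1.
(a,b)_19: α=-2, u≡9; β=-6, v≡1 (mod 19); (9|19)=+1, (1|19)=+1; sign (−1)^0·+1^-6·+1^-2 = +1.
(a,b)_29: α=2, u≡26; β=6, v≡15 (mod 29); (26|29)=-1, (15|29)=-1; sign (−1)^0·-1^6·-1^2 = +1.
(a,b)_17: α=2, u≡9; β=4, v≡14 (mod 17); (9|17)=+1, (14|17)=-1; sign (−1)^0·+1^4·-1^2 = +1.
(a,b)_41: α=1, u≡2; β=3, v≡13 (mod 41); (2|41)=+1, (13|41)=-1; sign (−1)^0·+1^3·-1^1 = -1.
(a,b)_11: α=2, u≡8; β=5, v≡3 (mod 11); (8|11)=-1, (3|11)=+1; sign (−1)^0·-1^5·+1^2 = -1.
(a,b)_5: α=-2, u≡1; β=-6, v≡3 (mod 5); (1|5)=+1, (3|5)=-1; sign (−1)^0·+1^-6·-1^-2 = +1.
(a,b)_2: α=5, β=11; u≡3, v≡3 (mod 8); ε(u)ε(v)=1·1, αω(v)=5·1, βω(u)=11·1; sum ≡ 1  ⇒  -1.
(a,b)_3: α=-6, u≡2; β=-8, v≡1 (mod 3); (2|3)=-1, (1|3)=+1; sign (−1)^0·-1^-8·+1^-6 = +1.
|Ram(-3034, -1435082)| = 6, even; anisotropic at {2, 11, 37, 41, 43, ∞}.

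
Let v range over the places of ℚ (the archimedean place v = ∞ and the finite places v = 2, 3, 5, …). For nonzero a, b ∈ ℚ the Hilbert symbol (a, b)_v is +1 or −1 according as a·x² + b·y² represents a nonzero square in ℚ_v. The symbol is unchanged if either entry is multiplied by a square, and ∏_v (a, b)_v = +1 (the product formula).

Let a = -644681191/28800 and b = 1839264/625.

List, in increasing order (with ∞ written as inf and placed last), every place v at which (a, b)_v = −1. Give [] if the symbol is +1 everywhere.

Mod squares: a ≡ -49742, b ≡ 2346. Check v ∈ {∞, 2, 3, 5, 7, 11, 17, 19, 23}.
v=19: a=19^1·(≡7), b=19^0·(≡6) mod 19; (7|19)=+1, (6|19)=+1; (−1)^{1·0·9}·(+1)^0·(+1)^1 = +1.
v=3: a=3^-2·(≡1), b=3^1·(≡2) mod 3; (1|3)=+1, (2|3)=-1; (−1)^{-2·1·1}·(+1)^1·(-1)^-2 = +1.
v=23: a=23^2·(≡17), b=23^1·(≡5) mod 23; (17|23)=-1, (5|23)=-1; (−1)^{2·1·11}·(-1)^1·(-1)^2 = -1.
v=7: a=7^3·(≡6), b=7^2·(≡1) mod 7; (6|7)=-1, (1|7)=+1; (−1)^{3·2·3}·(-1)^2·(+1)^3 = +1.
v=17: a=17^1·(≡2), b=17^1·(≡16) mod 17; (2|17)=+1, (16|17)=+1; (−1)^{1·1·8}·(+1)^1·(+1)^1 = +1.
v=∞: -49742 < 0 and 2346 > 0  ⇒  (a,b)_∞ = +1.
v=11: a=11^1·(≡7), b=11^0·(≡1) mod 11; (7|11)=-1, (1|11)=+1; (−1)^{1·0·5}·(-1)^0·(+1)^1 = +1.
v=2: v_2(a)=-7, v_2(b)=5; units ≡ 1, 5 (mod 8); ε·ε+αω+βω = 0·0+-7·1+5·0 ≡ 1  ⇒  (a,b)_2 = -1.
v=5: a=5^-2·(≡2), b=5^-4·(≡4) mod 5; (2|5)=-1, (4|5)=+1; (−1)^{-2·-4·2}·(-1)^-4·(+1)^-2 = +1.
Ram(-49742, 2346) = {2, 23}; no ℚ_2-point on the conic.

[2, 23]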